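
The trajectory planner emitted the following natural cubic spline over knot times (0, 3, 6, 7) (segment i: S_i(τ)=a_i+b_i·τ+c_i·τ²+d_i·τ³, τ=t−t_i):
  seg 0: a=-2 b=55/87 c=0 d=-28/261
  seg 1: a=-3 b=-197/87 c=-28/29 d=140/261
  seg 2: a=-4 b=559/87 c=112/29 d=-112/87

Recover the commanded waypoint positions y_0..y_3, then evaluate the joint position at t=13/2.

y_0=-2 y_1=-3 y_2=-4 y_3=5
S(13/2) = 1/58

y_0 = S_0(0) = a_0 = -2
y_1 = S_1(0) = a_1 = -3
y_2 = S_2(0) = a_2 = -4
y_3 = S_2(1) = 5
t_q=13/2 is in segment 2 (τ=1/2); S_2(τ)=1/58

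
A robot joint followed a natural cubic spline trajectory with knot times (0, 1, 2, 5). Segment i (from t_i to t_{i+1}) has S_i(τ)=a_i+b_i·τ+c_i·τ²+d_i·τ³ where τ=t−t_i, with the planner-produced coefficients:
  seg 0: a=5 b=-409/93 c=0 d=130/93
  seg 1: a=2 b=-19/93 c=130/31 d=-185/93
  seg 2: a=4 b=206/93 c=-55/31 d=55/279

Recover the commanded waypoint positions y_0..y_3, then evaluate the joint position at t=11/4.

y_0 = S_0(0) = a_0 = 5
y_1 = S_1(0) = a_1 = 2
y_2 = S_2(0) = a_2 = 4
y_3 = S_2(3) = 0
t_q=11/4 is in segment 2 (τ=3/4); S_2(τ)=9417/1984

y_0=5 y_1=2 y_2=4 y_3=0
S(11/4) = 9417/1984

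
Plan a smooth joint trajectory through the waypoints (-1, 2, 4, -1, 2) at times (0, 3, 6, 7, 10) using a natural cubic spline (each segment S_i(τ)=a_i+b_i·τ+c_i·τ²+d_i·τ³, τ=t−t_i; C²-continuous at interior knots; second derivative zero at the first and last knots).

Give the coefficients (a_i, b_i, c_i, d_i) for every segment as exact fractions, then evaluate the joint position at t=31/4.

  seg 0: a=-1 b=5/12 c=0 d=7/108
  seg 1: a=2 b=13/6 c=7/12 d=-13/36
  seg 2: a=4 b=-49/12 c=-8/3 d=7/4
  seg 3: a=-1 b=-25/6 c=31/12 d=-31/108
S(31/4) = -715/256

Δ: Δ0=1, Δ1=2/3, Δ2=-5, Δ3=1
row 1: diag=12, rhs=-2; c'=1/4, d'=-1/6
row 2: denom=8−3·1/4=29/4; d'=(-34−3·-1/6)/(29/4)=-134/29
row 3: denom=8−1·4/29=228/29; d'=(36−1·-134/29)/(228/29)=31/6
back: M3=31/6
back: M2=-134/29−4/29·31/6=-16/3
back: M1=-1/6−1/4·-16/3=7/6
M: M0=0, M1=7/6, M2=-16/3, M3=31/6, M4=0
seg 0: a=-1, c=M0/2=0, d=(M1−M0)/(6·3)=7/108, b=Δ0−h0·(2M0+M1)/6=5/12
seg 1: a=2, c=M1/2=7/12, d=(M2−M1)/(6·3)=-13/36, b=Δ1−h1·(2M1+M2)/6=13/6
seg 2: a=4, c=M2/2=-8/3, d=(M3−M2)/(6·1)=7/4, b=Δ2−h2·(2M2+M3)/6=-49/12
seg 3: a=-1, c=M3/2=31/12, d=(M4−M3)/(6·3)=-31/108, b=Δ3−h3·(2M3+M4)/6=-25/6
t_q=31/4 → seg 3, τ=3/4; S=-1+-25/6·τ+31/12·τ²+-31/108·τ³=-715/256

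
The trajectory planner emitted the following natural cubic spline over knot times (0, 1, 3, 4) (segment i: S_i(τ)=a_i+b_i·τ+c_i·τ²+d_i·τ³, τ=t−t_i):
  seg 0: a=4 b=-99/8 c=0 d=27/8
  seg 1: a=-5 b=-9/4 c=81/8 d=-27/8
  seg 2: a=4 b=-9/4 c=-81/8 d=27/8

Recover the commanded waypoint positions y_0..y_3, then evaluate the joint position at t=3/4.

y_0=4 y_1=-5 y_2=4 y_3=-5
S(3/4) = -1975/512

y_0 = S_0(0) = a_0 = 4
y_1 = S_1(0) = a_1 = -5
y_2 = S_2(0) = a_2 = 4
y_3 = S_2(1) = -5
t_q=3/4 is in segment 0 (τ=3/4); S_0(τ)=-1975/512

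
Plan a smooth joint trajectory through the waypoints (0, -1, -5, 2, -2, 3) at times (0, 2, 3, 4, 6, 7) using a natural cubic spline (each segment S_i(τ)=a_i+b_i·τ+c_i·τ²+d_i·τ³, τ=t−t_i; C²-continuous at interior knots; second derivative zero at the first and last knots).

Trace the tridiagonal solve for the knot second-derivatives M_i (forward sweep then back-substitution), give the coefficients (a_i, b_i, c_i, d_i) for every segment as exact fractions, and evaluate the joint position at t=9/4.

Δ: Δ0=-1/2, Δ1=-4, Δ2=7, Δ3=-2, Δ4=5
row 1: diag=6, rhs=-21; c'=1/6, d'=-7/2
row 2: denom=4−1·1/6=23/6; d'=(66−1·-7/2)/(23/6)=417/23
row 3: denom=6−1·6/23=132/23; d'=(-54−1·417/23)/(132/23)=-553/44
row 4: denom=6−2·23/66=175/33; d'=(42−2·-553/44)/(175/33)=633/50
back: M4=633/50
back: M3=-553/44−23/66·633/50=-849/50
back: M2=417/23−6/23·-849/50=564/25
back: M1=-7/2−1/6·564/25=-363/50
M: M0=0, M1=-363/50, M2=564/25, M3=-849/50, M4=633/50, M5=0
seg 0: a=0, c=M0/2=0, d=(M1−M0)/(6·2)=-121/200, b=Δ0−h0·(2M0+M1)/6=48/25
seg 1: a=-1, c=M1/2=-363/100, d=(M2−M1)/(6·1)=497/100, b=Δ1−h1·(2M1+M2)/6=-267/50
seg 2: a=-5, c=M2/2=282/25, d=(M3−M2)/(6·1)=-659/100, b=Δ2−h2·(2M2+M3)/6=231/100
seg 3: a=2, c=M3/2=-849/100, d=(M4−M3)/(6·2)=247/100, b=Δ3−h3·(2M3+M4)/6=51/10
seg 4: a=-2, c=M4/2=633/100, d=(M5−M4)/(6·1)=-211/100, b=Δ4−h4·(2M4+M5)/6=39/50
t_q=9/4 → seg 1, τ=1/4; S=-1+-267/50·τ+-363/100·τ²+497/100·τ³=-15899/6400

  seg 0: a=0 b=48/25 c=0 d=-121/200
  seg 1: a=-1 b=-267/50 c=-363/100 d=497/100
  seg 2: a=-5 b=231/100 c=282/25 d=-659/100
  seg 3: a=2 b=51/10 c=-849/100 d=247/100
  seg 4: a=-2 b=39/50 c=633/100 d=-211/100
S(9/4) = -15899/6400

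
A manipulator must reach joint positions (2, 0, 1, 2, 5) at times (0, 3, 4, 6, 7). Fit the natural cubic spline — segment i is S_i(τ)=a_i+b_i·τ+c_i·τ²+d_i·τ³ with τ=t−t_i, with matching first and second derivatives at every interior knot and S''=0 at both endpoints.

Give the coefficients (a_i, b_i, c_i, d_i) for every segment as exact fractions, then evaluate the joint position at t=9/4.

Δ: Δ0=-2/3, Δ1=1, Δ2=1/2, Δ3=3
row 1: diag=8, rhs=10; c'=1/8, d'=5/4
row 2: denom=6−1·1/8=47/8; d'=(-3−1·5/4)/(47/8)=-34/47
row 3: denom=6−2·16/47=250/47; d'=(15−2·-34/47)/(250/47)=773/250
back: M3=773/250
back: M2=-34/47−16/47·773/250=-222/125
back: M1=5/4−1/8·-222/125=184/125
M: M0=0, M1=184/125, M2=-222/125, M3=773/250, M4=0
seg 0: a=2, c=M0/2=0, d=(M1−M0)/(6·3)=92/1125, b=Δ0−h0·(2M0+M1)/6=-526/375
seg 1: a=0, c=M1/2=92/125, d=(M2−M1)/(6·1)=-203/375, b=Δ1−h1·(2M1+M2)/6=302/375
seg 2: a=1, c=M2/2=-111/125, d=(M3−M2)/(6·2)=1217/3000, b=Δ2−h2·(2M2+M3)/6=49/75
seg 3: a=2, c=M3/2=773/500, d=(M4−M3)/(6·1)=-773/1500, b=Δ3−h3·(2M3+M4)/6=1477/750
t_q=9/4 → seg 0, τ=9/4; S=2+-526/375·τ+0·τ²+92/1125·τ³=-449/2000

  seg 0: a=2 b=-526/375 c=0 d=92/1125
  seg 1: a=0 b=302/375 c=92/125 d=-203/375
  seg 2: a=1 b=49/75 c=-111/125 d=1217/3000
  seg 3: a=2 b=1477/750 c=773/500 d=-773/1500
S(9/4) = -449/2000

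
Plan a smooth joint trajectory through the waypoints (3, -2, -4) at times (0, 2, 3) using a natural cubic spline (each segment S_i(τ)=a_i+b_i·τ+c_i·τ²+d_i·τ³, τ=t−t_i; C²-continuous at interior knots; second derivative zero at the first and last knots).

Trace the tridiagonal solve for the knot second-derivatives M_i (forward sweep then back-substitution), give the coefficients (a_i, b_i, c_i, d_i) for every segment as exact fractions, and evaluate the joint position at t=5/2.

Δ: Δ0=-5/2, Δ1=-2
row 1: diag=6, rhs=3; c'=1/6, d'=1/2
back: M1=1/2
M: M0=0, M1=1/2, M2=0
seg 0: a=3, c=M0/2=0, d=(M1−M0)/(6·2)=1/24, b=Δ0−h0·(2M0+M1)/6=-8/3
seg 1: a=-2, c=M1/2=1/4, d=(M2−M1)/(6·1)=-1/12, b=Δ1−h1·(2M1+M2)/6=-13/6
t_q=5/2 → seg 1, τ=1/2; S=-2+-13/6·τ+1/4·τ²+-1/12·τ³=-97/32

  seg 0: a=3 b=-8/3 c=0 d=1/24
  seg 1: a=-2 b=-13/6 c=1/4 d=-1/12
S(5/2) = -97/32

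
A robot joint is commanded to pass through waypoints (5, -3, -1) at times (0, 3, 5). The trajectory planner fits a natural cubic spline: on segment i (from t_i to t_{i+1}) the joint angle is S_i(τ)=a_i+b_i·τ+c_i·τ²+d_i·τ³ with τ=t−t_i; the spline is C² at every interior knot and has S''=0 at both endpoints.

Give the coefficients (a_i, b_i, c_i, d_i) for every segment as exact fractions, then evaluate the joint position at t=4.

  seg 0: a=5 b=-113/30 c=0 d=11/90
  seg 1: a=-3 b=-7/15 c=11/10 d=-11/60
S(4) = -51/20

Δ: Δ0=-8/3, Δ1=1
row 1: diag=10, rhs=22; c'=1/5, d'=11/5
back: M1=11/5
M: M0=0, M1=11/5, M2=0
seg 0: a=5, c=M0/2=0, d=(M1−M0)/(6·3)=11/90, b=Δ0−h0·(2M0+M1)/6=-113/30
seg 1: a=-3, c=M1/2=11/10, d=(M2−M1)/(6·2)=-11/60, b=Δ1−h1·(2M1+M2)/6=-7/15
t_q=4 → seg 1, τ=1; S=-3+-7/15·τ+11/10·τ²+-11/60·τ³=-51/20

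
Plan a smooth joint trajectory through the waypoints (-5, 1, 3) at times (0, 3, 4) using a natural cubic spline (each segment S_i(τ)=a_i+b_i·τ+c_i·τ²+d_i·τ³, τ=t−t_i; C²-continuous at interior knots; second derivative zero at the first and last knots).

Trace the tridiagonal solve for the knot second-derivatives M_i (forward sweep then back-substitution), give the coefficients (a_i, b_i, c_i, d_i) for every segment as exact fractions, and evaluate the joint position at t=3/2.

  seg 0: a=-5 b=2 c=0 d=0
  seg 1: a=1 b=2 c=0 d=0
S(3/2) = -2

Δ: Δ0=2, Δ1=2
row 1: diag=8, rhs=0; c'=1/8, d'=0
back: M1=0
M: M0=0, M1=0, M2=0
seg 0: a=-5, c=M0/2=0, d=(M1−M0)/(6·3)=0, b=Δ0−h0·(2M0+M1)/6=2
seg 1: a=1, c=M1/2=0, d=(M2−M1)/(6·1)=0, b=Δ1−h1·(2M1+M2)/6=2
t_q=3/2 → seg 0, τ=3/2; S=-5+2·τ+0·τ²+0·τ³=-2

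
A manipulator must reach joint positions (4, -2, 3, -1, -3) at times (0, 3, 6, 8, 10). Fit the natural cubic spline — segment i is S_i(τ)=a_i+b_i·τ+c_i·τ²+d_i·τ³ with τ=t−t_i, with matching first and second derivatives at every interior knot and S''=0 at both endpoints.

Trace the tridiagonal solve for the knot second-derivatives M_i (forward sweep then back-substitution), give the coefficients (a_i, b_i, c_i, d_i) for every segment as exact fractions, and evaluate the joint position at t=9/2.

  seg 0: a=4 b=-1399/420 c=0 d=559/3780
  seg 1: a=-2 b=139/210 c=559/420 d=-251/756
  seg 2: a=3 b=-19/60 c=-58/35 d=137/336
  seg 3: a=-1 b=-431/210 c=221/280 d=-221/1680
S(9/2) = 971/1120

Δ: Δ0=-2, Δ1=5/3, Δ2=-2, Δ3=-1
row 1: diag=12, rhs=22; c'=1/4, d'=11/6
row 2: denom=10−3·1/4=37/4; d'=(-22−3·11/6)/(37/4)=-110/37
row 3: denom=8−2·8/37=280/37; d'=(6−2·-110/37)/(280/37)=221/140
back: M3=221/140
back: M2=-110/37−8/37·221/140=-116/35
back: M1=11/6−1/4·-116/35=559/210
M: M0=0, M1=559/210, M2=-116/35, M3=221/140, M4=0
seg 0: a=4, c=M0/2=0, d=(M1−M0)/(6·3)=559/3780, b=Δ0−h0·(2M0+M1)/6=-1399/420
seg 1: a=-2, c=M1/2=559/420, d=(M2−M1)/(6·3)=-251/756, b=Δ1−h1·(2M1+M2)/6=139/210
seg 2: a=3, c=M2/2=-58/35, d=(M3−M2)/(6·2)=137/336, b=Δ2−h2·(2M2+M3)/6=-19/60
seg 3: a=-1, c=M3/2=221/280, d=(M4−M3)/(6·2)=-221/1680, b=Δ3−h3·(2M3+M4)/6=-431/210
t_q=9/2 → seg 1, τ=3/2; S=-2+139/210·τ+559/420·τ²+-251/756·τ³=971/1120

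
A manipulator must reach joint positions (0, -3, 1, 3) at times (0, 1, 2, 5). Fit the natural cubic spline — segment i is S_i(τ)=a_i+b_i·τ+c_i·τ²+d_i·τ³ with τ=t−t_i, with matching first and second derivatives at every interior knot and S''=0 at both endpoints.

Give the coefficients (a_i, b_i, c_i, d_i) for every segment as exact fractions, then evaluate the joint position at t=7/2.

  seg 0: a=0 b=-457/93 c=0 d=178/93
  seg 1: a=-3 b=77/93 c=178/31 d=-239/93
  seg 2: a=1 b=428/93 c=-61/31 d=61/279
S(7/2) = 1045/248

Δ: Δ0=-3, Δ1=4, Δ2=2/3
row 1: diag=4, rhs=42; c'=1/4, d'=21/2
row 2: denom=8−1·1/4=31/4; d'=(-20−1·21/2)/(31/4)=-122/31
back: M2=-122/31
back: M1=21/2−1/4·-122/31=356/31
M: M0=0, M1=356/31, M2=-122/31, M3=0
seg 0: a=0, c=M0/2=0, d=(M1−M0)/(6·1)=178/93, b=Δ0−h0·(2M0+M1)/6=-457/93
seg 1: a=-3, c=M1/2=178/31, d=(M2−M1)/(6·1)=-239/93, b=Δ1−h1·(2M1+M2)/6=77/93
seg 2: a=1, c=M2/2=-61/31, d=(M3−M2)/(6·3)=61/279, b=Δ2−h2·(2M2+M3)/6=428/93
t_q=7/2 → seg 2, τ=3/2; S=1+428/93·τ+-61/31·τ²+61/279·τ³=1045/248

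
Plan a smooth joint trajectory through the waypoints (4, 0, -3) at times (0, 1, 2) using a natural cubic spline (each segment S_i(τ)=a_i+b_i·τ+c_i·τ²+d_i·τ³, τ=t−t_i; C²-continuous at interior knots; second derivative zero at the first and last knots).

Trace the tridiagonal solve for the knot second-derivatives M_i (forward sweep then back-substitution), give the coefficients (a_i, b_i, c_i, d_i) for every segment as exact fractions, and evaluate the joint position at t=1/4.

  seg 0: a=4 b=-17/4 c=0 d=1/4
  seg 1: a=0 b=-7/2 c=3/4 d=-1/4
S(1/4) = 753/256

Δ: Δ0=-4, Δ1=-3
row 1: diag=4, rhs=6; c'=1/4, d'=3/2
back: M1=3/2
M: M0=0, M1=3/2, M2=0
seg 0: a=4, c=M0/2=0, d=(M1−M0)/(6·1)=1/4, b=Δ0−h0·(2M0+M1)/6=-17/4
seg 1: a=0, c=M1/2=3/4, d=(M2−M1)/(6·1)=-1/4, b=Δ1−h1·(2M1+M2)/6=-7/2
t_q=1/4 → seg 0, τ=1/4; S=4+-17/4·τ+0·τ²+1/4·τ³=753/256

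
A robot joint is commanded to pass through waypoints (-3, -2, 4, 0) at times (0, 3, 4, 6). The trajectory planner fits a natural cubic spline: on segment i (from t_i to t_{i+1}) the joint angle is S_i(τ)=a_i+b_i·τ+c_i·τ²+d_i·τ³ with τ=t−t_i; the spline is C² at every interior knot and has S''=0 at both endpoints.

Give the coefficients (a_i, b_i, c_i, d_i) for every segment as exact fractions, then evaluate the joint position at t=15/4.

Δ: Δ0=1/3, Δ1=6, Δ2=-2
row 1: diag=8, rhs=34; c'=1/8, d'=17/4
row 2: denom=6−1·1/8=47/8; d'=(-48−1·17/4)/(47/8)=-418/47
back: M2=-418/47
back: M1=17/4−1/8·-418/47=252/47
M: M0=0, M1=252/47, M2=-418/47, M3=0
seg 0: a=-3, c=M0/2=0, d=(M1−M0)/(6·3)=14/47, b=Δ0−h0·(2M0+M1)/6=-331/141
seg 1: a=-2, c=M1/2=126/47, d=(M2−M1)/(6·1)=-335/141, b=Δ1−h1·(2M1+M2)/6=803/141
seg 2: a=4, c=M2/2=-209/47, d=(M3−M2)/(6·2)=209/282, b=Δ2−h2·(2M2+M3)/6=554/141
t_q=15/4 → seg 1, τ=3/4; S=-2+803/141·τ+126/47·τ²+-335/141·τ³=8353/3008

  seg 0: a=-3 b=-331/141 c=0 d=14/47
  seg 1: a=-2 b=803/141 c=126/47 d=-335/141
  seg 2: a=4 b=554/141 c=-209/47 d=209/282
S(15/4) = 8353/3008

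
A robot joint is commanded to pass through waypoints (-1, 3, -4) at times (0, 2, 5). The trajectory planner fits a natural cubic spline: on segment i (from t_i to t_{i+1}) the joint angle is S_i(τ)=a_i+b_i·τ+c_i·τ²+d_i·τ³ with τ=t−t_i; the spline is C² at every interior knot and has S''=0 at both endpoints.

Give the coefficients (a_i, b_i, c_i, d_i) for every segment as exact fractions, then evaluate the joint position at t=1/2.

  seg 0: a=-1 b=43/15 c=0 d=-13/60
  seg 1: a=3 b=4/15 c=-13/10 d=13/90
S(1/2) = 13/32

Δ: Δ0=2, Δ1=-7/3
row 1: diag=10, rhs=-26; c'=3/10, d'=-13/5
back: M1=-13/5
M: M0=0, M1=-13/5, M2=0
seg 0: a=-1, c=M0/2=0, d=(M1−M0)/(6·2)=-13/60, b=Δ0−h0·(2M0+M1)/6=43/15
seg 1: a=3, c=M1/2=-13/10, d=(M2−M1)/(6·3)=13/90, b=Δ1−h1·(2M1+M2)/6=4/15
t_q=1/2 → seg 0, τ=1/2; S=-1+43/15·τ+0·τ²+-13/60·τ³=13/32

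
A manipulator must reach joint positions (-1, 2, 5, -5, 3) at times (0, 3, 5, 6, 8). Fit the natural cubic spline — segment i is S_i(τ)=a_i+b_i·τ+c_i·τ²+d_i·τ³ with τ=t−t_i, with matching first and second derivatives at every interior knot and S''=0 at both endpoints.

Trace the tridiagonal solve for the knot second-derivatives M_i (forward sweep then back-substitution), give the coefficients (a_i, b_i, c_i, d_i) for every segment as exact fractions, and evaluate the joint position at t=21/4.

  seg 0: a=-1 b=-449/652 c=0 d=367/1956
  seg 1: a=2 b=1427/326 c=1101/652 d=-2039/1304
  seg 2: a=5 b=-1244/163 c=-1254/163 d=868/163
  seg 3: a=-5 b=-1148/163 c=1350/163 d=-225/163
S(21/4) = 7027/2608

Δ: Δ0=1, Δ1=3/2, Δ2=-10, Δ3=4
row 1: diag=10, rhs=3; c'=1/5, d'=3/10
row 2: denom=6−2·1/5=28/5; d'=(-69−2·3/10)/(28/5)=-87/7
row 3: denom=6−1·5/28=163/28; d'=(84−1·-87/7)/(163/28)=2700/163
back: M3=2700/163
back: M2=-87/7−5/28·2700/163=-2508/163
back: M1=3/10−1/5·-2508/163=1101/326
M: M0=0, M1=1101/326, M2=-2508/163, M3=2700/163, M4=0
seg 0: a=-1, c=M0/2=0, d=(M1−M0)/(6·3)=367/1956, b=Δ0−h0·(2M0+M1)/6=-449/652
seg 1: a=2, c=M1/2=1101/652, d=(M2−M1)/(6·2)=-2039/1304, b=Δ1−h1·(2M1+M2)/6=1427/326
seg 2: a=5, c=M2/2=-1254/163, d=(M3−M2)/(6·1)=868/163, b=Δ2−h2·(2M2+M3)/6=-1244/163
seg 3: a=-5, c=M3/2=1350/163, d=(M4−M3)/(6·2)=-225/163, b=Δ3−h3·(2M3+M4)/6=-1148/163
t_q=21/4 → seg 2, τ=1/4; S=5+-1244/163·τ+-1254/163·τ²+868/163·τ³=7027/2608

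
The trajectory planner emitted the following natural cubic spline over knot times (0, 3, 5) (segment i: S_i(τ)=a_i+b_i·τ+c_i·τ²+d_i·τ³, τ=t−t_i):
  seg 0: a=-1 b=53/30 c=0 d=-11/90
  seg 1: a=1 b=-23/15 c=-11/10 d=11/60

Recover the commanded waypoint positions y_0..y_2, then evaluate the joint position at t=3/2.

y_0=-1 y_1=1 y_2=-5
S(3/2) = 99/80

y_0 = S_0(0) = a_0 = -1
y_1 = S_1(0) = a_1 = 1
y_2 = S_1(2) = -5
t_q=3/2 is in segment 0 (τ=3/2); S_0(τ)=99/80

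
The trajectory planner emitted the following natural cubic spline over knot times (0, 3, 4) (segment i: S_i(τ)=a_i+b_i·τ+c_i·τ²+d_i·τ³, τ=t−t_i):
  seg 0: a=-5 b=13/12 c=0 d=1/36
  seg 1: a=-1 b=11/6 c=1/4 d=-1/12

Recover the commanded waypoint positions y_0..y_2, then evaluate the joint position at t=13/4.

y_0 = S_0(0) = a_0 = -5
y_1 = S_1(0) = a_1 = -1
y_2 = S_1(1) = 1
t_q=13/4 is in segment 1 (τ=1/4); S_1(τ)=-135/256

y_0=-5 y_1=-1 y_2=1
S(13/4) = -135/256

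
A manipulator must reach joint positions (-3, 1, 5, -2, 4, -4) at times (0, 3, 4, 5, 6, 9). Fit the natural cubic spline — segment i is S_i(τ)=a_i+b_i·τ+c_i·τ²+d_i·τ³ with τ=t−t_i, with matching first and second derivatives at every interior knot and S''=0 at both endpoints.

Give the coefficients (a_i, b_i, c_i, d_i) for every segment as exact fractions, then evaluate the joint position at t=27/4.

  seg 0: a=-3 b=-1093/897 c=0 d=763/2691
  seg 1: a=1 b=5774/897 c=763/299 d=-4475/897
  seg 2: a=5 b=-3073/897 c=-3712/299 d=610/69
  seg 3: a=-2 b=-1555/897 c=4218/299 d=-5717/897
  seg 4: a=4 b=6602/897 c=-1499/299 d=1499/2691
S(27/4) = 132709/19136

Δ: Δ0=4/3, Δ1=4, Δ2=-7, Δ3=6, Δ4=-8/3
row 1: diag=8, rhs=16; c'=1/8, d'=2
row 2: denom=4−1·1/8=31/8; d'=(-66−1·2)/(31/8)=-544/31
row 3: denom=4−1·8/31=116/31; d'=(78−1·-544/31)/(116/31)=1481/58
row 4: denom=8−1·31/116=897/116; d'=(-52−1·1481/58)/(897/116)=-2998/299
back: M4=-2998/299
back: M3=1481/58−31/116·-2998/299=8436/299
back: M2=-544/31−8/31·8436/299=-7424/299
back: M1=2−1/8·-7424/299=1526/299
M: M0=0, M1=1526/299, M2=-7424/299, M3=8436/299, M4=-2998/299, M5=0
seg 0: a=-3, c=M0/2=0, d=(M1−M0)/(6·3)=763/2691, b=Δ0−h0·(2M0+M1)/6=-1093/897
seg 1: a=1, c=M1/2=763/299, d=(M2−M1)/(6·1)=-4475/897, b=Δ1−h1·(2M1+M2)/6=5774/897
seg 2: a=5, c=M2/2=-3712/299, d=(M3−M2)/(6·1)=610/69, b=Δ2−h2·(2M2+M3)/6=-3073/897
seg 3: a=-2, c=M3/2=4218/299, d=(M4−M3)/(6·1)=-5717/897, b=Δ3−h3·(2M3+M4)/6=-1555/897
seg 4: a=4, c=M4/2=-1499/299, d=(M5−M4)/(6·3)=1499/2691, b=Δ4−h4·(2M4+M5)/6=6602/897
t_q=27/4 → seg 4, τ=3/4; S=4+6602/897·τ+-1499/299·τ²+1499/2691·τ³=132709/19136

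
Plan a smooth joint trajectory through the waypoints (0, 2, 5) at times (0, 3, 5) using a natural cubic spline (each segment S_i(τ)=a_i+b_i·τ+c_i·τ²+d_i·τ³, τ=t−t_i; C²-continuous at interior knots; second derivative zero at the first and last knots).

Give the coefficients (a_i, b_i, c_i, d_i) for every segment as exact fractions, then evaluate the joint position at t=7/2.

  seg 0: a=0 b=5/12 c=0 d=1/36
  seg 1: a=2 b=7/6 c=1/4 d=-1/24
S(7/2) = 169/64

Δ: Δ0=2/3, Δ1=3/2
row 1: diag=10, rhs=5; c'=1/5, d'=1/2
back: M1=1/2
M: M0=0, M1=1/2, M2=0
seg 0: a=0, c=M0/2=0, d=(M1−M0)/(6·3)=1/36, b=Δ0−h0·(2M0+M1)/6=5/12
seg 1: a=2, c=M1/2=1/4, d=(M2−M1)/(6·2)=-1/24, b=Δ1−h1·(2M1+M2)/6=7/6
t_q=7/2 → seg 1, τ=1/2; S=2+7/6·τ+1/4·τ²+-1/24·τ³=169/64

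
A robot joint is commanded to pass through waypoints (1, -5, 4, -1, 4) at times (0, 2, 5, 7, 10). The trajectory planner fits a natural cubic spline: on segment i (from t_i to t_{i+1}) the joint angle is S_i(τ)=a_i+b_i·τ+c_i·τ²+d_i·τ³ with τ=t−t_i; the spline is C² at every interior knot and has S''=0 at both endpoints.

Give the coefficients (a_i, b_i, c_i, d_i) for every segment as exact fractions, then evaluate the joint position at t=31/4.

Δ: Δ0=-3, Δ1=3, Δ2=-5/2, Δ3=5/3
row 1: diag=10, rhs=36; c'=3/10, d'=18/5
row 2: denom=10−3·3/10=91/10; d'=(-33−3·18/5)/(91/10)=-438/91
row 3: denom=10−2·20/91=870/91; d'=(25−2·-438/91)/(870/91)=3151/870
back: M3=3151/870
back: M2=-438/91−20/91·3151/870=-488/87
back: M1=18/5−3/10·-488/87=766/145
M: M0=0, M1=766/145, M2=-488/87, M3=3151/870, M4=0
seg 0: a=1, c=M0/2=0, d=(M1−M0)/(6·2)=383/870, b=Δ0−h0·(2M0+M1)/6=-2071/435
seg 1: a=-5, c=M1/2=383/145, d=(M2−M1)/(6·3)=-2369/3915, b=Δ1−h1·(2M1+M2)/6=227/435
seg 2: a=4, c=M2/2=-244/87, d=(M3−M2)/(6·2)=2677/3480, b=Δ2−h2·(2M2+M3)/6=14/435
seg 3: a=-1, c=M3/2=3151/1740, d=(M4−M3)/(6·3)=-3151/15660, b=Δ3−h3·(2M3+M4)/6=-567/290
t_q=31/4 → seg 3, τ=3/4; S=-1+-567/290·τ+3151/1740·τ²+-3151/15660·τ³=-56891/37120

  seg 0: a=1 b=-2071/435 c=0 d=383/870
  seg 1: a=-5 b=227/435 c=383/145 d=-2369/3915
  seg 2: a=4 b=14/435 c=-244/87 d=2677/3480
  seg 3: a=-1 b=-567/290 c=3151/1740 d=-3151/15660
S(31/4) = -56891/37120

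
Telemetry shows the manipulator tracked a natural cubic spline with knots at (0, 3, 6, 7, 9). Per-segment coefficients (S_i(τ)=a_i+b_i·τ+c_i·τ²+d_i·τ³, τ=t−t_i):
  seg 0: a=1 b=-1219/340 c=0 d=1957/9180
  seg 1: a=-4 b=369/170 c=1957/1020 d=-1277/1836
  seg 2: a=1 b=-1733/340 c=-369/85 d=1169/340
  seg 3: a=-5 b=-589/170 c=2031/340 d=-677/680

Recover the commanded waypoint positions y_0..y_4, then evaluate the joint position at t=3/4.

y_0=1 y_1=-4 y_2=1 y_3=-5 y_4=4
S(3/4) = -6959/4352

y_0 = S_0(0) = a_0 = 1
y_1 = S_1(0) = a_1 = -4
y_2 = S_2(0) = a_2 = 1
y_3 = S_3(0) = a_3 = -5
y_4 = S_3(2) = 4
t_q=3/4 is in segment 0 (τ=3/4); S_0(τ)=-6959/4352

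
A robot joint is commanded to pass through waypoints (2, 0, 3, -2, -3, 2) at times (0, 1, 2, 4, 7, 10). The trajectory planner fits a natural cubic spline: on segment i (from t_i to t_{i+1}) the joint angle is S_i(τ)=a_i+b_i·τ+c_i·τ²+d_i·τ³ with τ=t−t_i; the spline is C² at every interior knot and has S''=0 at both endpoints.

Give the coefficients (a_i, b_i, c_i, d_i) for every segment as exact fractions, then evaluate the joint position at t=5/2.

  seg 0: a=2 b=-16925/4722 c=0 d=7481/4722
  seg 1: a=0 b=2759/2361 c=7481/1574 d=-13795/4722
  seg 2: a=3 b=9019/4722 c=-3157/787 d=4265/4722
  seg 3: a=-2 b=-15569/4722 c=1108/787 d=-661/4722
  seg 4: a=-3 b=3236/2361 c=233/1574 d=-233/14166
S(5/2) = 38595/12592

Δ: Δ0=-2, Δ1=3, Δ2=-5/2, Δ3=-1/3, Δ4=5/3
row 1: diag=4, rhs=30; c'=1/4, d'=15/2
row 2: denom=6−1·1/4=23/4; d'=(-33−1·15/2)/(23/4)=-162/23
row 3: denom=10−2·8/23=214/23; d'=(13−2·-162/23)/(214/23)=623/214
row 4: denom=12−3·69/214=2361/214; d'=(12−3·623/214)/(2361/214)=233/787
back: M4=233/787
back: M3=623/214−69/214·233/787=2216/787
back: M2=-162/23−8/23·2216/787=-6314/787
back: M1=15/2−1/4·-6314/787=7481/787
M: M0=0, M1=7481/787, M2=-6314/787, M3=2216/787, M4=233/787, M5=0
seg 0: a=2, c=M0/2=0, d=(M1−M0)/(6·1)=7481/4722, b=Δ0−h0·(2M0+M1)/6=-16925/4722
seg 1: a=0, c=M1/2=7481/1574, d=(M2−M1)/(6·1)=-13795/4722, b=Δ1−h1·(2M1+M2)/6=2759/2361
seg 2: a=3, c=M2/2=-3157/787, d=(M3−M2)/(6·2)=4265/4722, b=Δ2−h2·(2M2+M3)/6=9019/4722
seg 3: a=-2, c=M3/2=1108/787, d=(M4−M3)/(6·3)=-661/4722, b=Δ3−h3·(2M3+M4)/6=-15569/4722
seg 4: a=-3, c=M4/2=233/1574, d=(M5−M4)/(6·3)=-233/14166, b=Δ4−h4·(2M4+M5)/6=3236/2361
t_q=5/2 → seg 2, τ=1/2; S=3+9019/4722·τ+-3157/787·τ²+4265/4722·τ³=38595/12592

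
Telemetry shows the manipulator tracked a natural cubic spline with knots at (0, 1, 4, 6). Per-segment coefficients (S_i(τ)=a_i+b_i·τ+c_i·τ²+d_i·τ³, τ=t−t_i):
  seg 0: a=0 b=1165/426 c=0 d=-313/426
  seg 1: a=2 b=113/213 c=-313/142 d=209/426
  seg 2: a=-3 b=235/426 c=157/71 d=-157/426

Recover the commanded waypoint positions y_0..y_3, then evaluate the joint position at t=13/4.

y_0 = S_0(0) = a_0 = 0
y_1 = S_1(0) = a_1 = 2
y_2 = S_2(0) = a_2 = -3
y_3 = S_2(2) = 4
t_q=13/4 is in segment 1 (τ=9/4); S_1(τ)=-21601/9088

y_0=0 y_1=2 y_2=-3 y_3=4
S(13/4) = -21601/9088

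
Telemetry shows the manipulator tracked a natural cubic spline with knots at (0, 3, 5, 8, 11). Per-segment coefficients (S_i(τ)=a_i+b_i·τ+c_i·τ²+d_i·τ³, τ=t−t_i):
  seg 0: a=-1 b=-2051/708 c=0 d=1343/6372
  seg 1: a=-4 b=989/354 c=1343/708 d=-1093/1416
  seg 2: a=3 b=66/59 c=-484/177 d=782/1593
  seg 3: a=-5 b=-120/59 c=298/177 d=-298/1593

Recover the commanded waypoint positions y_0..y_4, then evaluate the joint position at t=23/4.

y_0 = S_0(0) = a_0 = -1
y_1 = S_1(0) = a_1 = -4
y_2 = S_2(0) = a_2 = 3
y_3 = S_3(0) = a_3 = -5
y_4 = S_3(3) = -1
t_q=23/4 is in segment 2 (τ=3/4); S_2(τ)=4735/1888

y_0=-1 y_1=-4 y_2=3 y_3=-5 y_4=-1
S(23/4) = 4735/1888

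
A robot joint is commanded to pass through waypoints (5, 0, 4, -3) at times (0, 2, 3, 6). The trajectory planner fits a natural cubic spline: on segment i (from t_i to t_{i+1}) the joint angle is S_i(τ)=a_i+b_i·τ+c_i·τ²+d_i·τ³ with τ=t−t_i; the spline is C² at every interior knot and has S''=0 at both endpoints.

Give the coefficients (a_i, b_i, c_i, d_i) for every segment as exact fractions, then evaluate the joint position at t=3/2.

  seg 0: a=5 b=-1405/282 c=0 d=175/282
  seg 1: a=0 b=695/282 c=175/47 d=-617/282
  seg 2: a=4 b=472/141 c=-267/94 d=89/282
S(3/2) = -285/752

Δ: Δ0=-5/2, Δ1=4, Δ2=-7/3
row 1: diag=6, rhs=39; c'=1/6, d'=13/2
row 2: denom=8−1·1/6=47/6; d'=(-38−1·13/2)/(47/6)=-267/47
back: M2=-267/47
back: M1=13/2−1/6·-267/47=350/47
M: M0=0, M1=350/47, M2=-267/47, M3=0
seg 0: a=5, c=M0/2=0, d=(M1−M0)/(6·2)=175/282, b=Δ0−h0·(2M0+M1)/6=-1405/282
seg 1: a=0, c=M1/2=175/47, d=(M2−M1)/(6·1)=-617/282, b=Δ1−h1·(2M1+M2)/6=695/282
seg 2: a=4, c=M2/2=-267/94, d=(M3−M2)/(6·3)=89/282, b=Δ2−h2·(2M2+M3)/6=472/141
t_q=3/2 → seg 0, τ=3/2; S=5+-1405/282·τ+0·τ²+175/282·τ³=-285/752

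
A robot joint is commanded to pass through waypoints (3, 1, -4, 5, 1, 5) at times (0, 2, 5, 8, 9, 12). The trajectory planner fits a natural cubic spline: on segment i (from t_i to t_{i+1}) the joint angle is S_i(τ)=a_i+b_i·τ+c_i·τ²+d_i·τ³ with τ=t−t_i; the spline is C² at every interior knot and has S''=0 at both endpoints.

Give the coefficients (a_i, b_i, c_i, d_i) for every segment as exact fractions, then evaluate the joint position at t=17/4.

  seg 0: a=3 b=-277/697 c=0 d=-105/697
  seg 1: a=1 b=-1537/697 c=-630/697 d=6796/18819
  seg 2: a=-4 b=87/41 c=4906/2091 d=-4294/6273
  seg 3: a=5 b=-1591/697 c=-7976/2091 d=4385/2091
  seg 4: a=1 b=-7570/2091 c=5179/2091 d=-5179/18819
S(17/4) = -49337/11152

Δ: Δ0=-1, Δ1=-5/3, Δ2=3, Δ3=-4, Δ4=4/3
row 1: diag=10, rhs=-4; c'=3/10, d'=-2/5
row 2: denom=12−3·3/10=111/10; d'=(28−3·-2/5)/(111/10)=292/111
row 3: denom=8−3·10/37=266/37; d'=(-42−3·292/111)/(266/37)=-923/133
row 4: denom=8−1·37/266=2091/266; d'=(32−1·-923/133)/(2091/266)=10358/2091
back: M4=10358/2091
back: M3=-923/133−37/266·10358/2091=-15952/2091
back: M2=292/111−10/37·-15952/2091=9812/2091
back: M1=-2/5−3/10·9812/2091=-1260/697
M: M0=0, M1=-1260/697, M2=9812/2091, M3=-15952/2091, M4=10358/2091, M5=0
seg 0: a=3, c=M0/2=0, d=(M1−M0)/(6·2)=-105/697, b=Δ0−h0·(2M0+M1)/6=-277/697
seg 1: a=1, c=M1/2=-630/697, d=(M2−M1)/(6·3)=6796/18819, b=Δ1−h1·(2M1+M2)/6=-1537/697
seg 2: a=-4, c=M2/2=4906/2091, d=(M3−M2)/(6·3)=-4294/6273, b=Δ2−h2·(2M2+M3)/6=87/41
seg 3: a=5, c=M3/2=-7976/2091, d=(M4−M3)/(6·1)=4385/2091, b=Δ3−h3·(2M3+M4)/6=-1591/697
seg 4: a=1, c=M4/2=5179/2091, d=(M5−M4)/(6·3)=-5179/18819, b=Δ4−h4·(2M4+M5)/6=-7570/2091
t_q=17/4 → seg 1, τ=9/4; S=1+-1537/697·τ+-630/697·τ²+6796/18819·τ³=-49337/11152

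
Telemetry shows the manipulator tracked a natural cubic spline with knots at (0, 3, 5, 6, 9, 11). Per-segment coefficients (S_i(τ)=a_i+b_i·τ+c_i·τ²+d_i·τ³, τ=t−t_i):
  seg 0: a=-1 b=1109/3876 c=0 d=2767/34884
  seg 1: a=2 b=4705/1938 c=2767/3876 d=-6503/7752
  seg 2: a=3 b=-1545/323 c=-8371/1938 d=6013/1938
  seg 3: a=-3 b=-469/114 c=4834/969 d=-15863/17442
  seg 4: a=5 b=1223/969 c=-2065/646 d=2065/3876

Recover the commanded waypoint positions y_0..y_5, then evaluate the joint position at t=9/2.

y_0 = S_0(0) = a_0 = -1
y_1 = S_1(0) = a_1 = 2
y_2 = S_2(0) = a_2 = 3
y_3 = S_3(0) = a_3 = -3
y_4 = S_4(0) = a_4 = 5
y_5 = S_4(2) = -1
t_q=9/2 is in segment 1 (τ=3/2); S_1(τ)=91301/20672

y_0=-1 y_1=2 y_2=3 y_3=-3 y_4=5 y_5=-1
S(9/2) = 91301/20672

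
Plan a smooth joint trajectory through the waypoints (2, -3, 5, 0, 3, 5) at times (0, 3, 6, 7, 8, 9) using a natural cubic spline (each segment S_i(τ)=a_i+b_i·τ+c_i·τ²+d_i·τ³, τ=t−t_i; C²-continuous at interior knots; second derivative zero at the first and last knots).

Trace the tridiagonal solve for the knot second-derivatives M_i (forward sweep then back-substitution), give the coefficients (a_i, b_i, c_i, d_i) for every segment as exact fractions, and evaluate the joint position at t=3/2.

  seg 0: a=2 b=-1645/419 c=0 d=2840/11313
  seg 1: a=-3 b=1195/419 c=2840/1257 d=-8753/11313
  seg 2: a=5 b=-1878/419 c=-1971/419 d=1754/419
  seg 3: a=0 b=-558/419 c=3291/419 d=-1476/419
  seg 4: a=3 b=1596/419 c=-1137/419 d=379/419
S(3/2) = -2549/838

Δ: Δ0=-5/3, Δ1=8/3, Δ2=-5, Δ3=3, Δ4=2
row 1: diag=12, rhs=26; c'=1/4, d'=13/6
row 2: denom=8−3·1/4=29/4; d'=(-46−3·13/6)/(29/4)=-210/29
row 3: denom=4−1·4/29=112/29; d'=(48−1·-210/29)/(112/29)=801/56
row 4: denom=4−1·29/112=419/112; d'=(-6−1·801/56)/(419/112)=-2274/419
back: M4=-2274/419
back: M3=801/56−29/112·-2274/419=6582/419
back: M2=-210/29−4/29·6582/419=-3942/419
back: M1=13/6−1/4·-3942/419=5680/1257
M: M0=0, M1=5680/1257, M2=-3942/419, M3=6582/419, M4=-2274/419, M5=0
seg 0: a=2, c=M0/2=0, d=(M1−M0)/(6·3)=2840/11313, b=Δ0−h0·(2M0+M1)/6=-1645/419
seg 1: a=-3, c=M1/2=2840/1257, d=(M2−M1)/(6·3)=-8753/11313, b=Δ1−h1·(2M1+M2)/6=1195/419
seg 2: a=5, c=M2/2=-1971/419, d=(M3−M2)/(6·1)=1754/419, b=Δ2−h2·(2M2+M3)/6=-1878/419
seg 3: a=0, c=M3/2=3291/419, d=(M4−M3)/(6·1)=-1476/419, b=Δ3−h3·(2M3+M4)/6=-558/419
seg 4: a=3, c=M4/2=-1137/419, d=(M5−M4)/(6·1)=379/419, b=Δ4−h4·(2M4+M5)/6=1596/419
t_q=3/2 → seg 0, τ=3/2; S=2+-1645/419·τ+0·τ²+2840/11313·τ³=-2549/838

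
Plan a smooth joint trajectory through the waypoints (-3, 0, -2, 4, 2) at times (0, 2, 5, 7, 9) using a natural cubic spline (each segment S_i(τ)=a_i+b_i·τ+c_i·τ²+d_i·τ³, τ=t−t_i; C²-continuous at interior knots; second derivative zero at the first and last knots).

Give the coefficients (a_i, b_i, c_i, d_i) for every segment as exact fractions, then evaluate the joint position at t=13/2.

Δ: Δ0=3/2, Δ1=-2/3, Δ2=3, Δ3=-1
row 1: diag=10, rhs=-13; c'=3/10, d'=-13/10
row 2: denom=10−3·3/10=91/10; d'=(22−3·-13/10)/(91/10)=37/13
row 3: denom=8−2·20/91=688/91; d'=(-24−2·37/13)/(688/91)=-1351/344
back: M3=-1351/344
back: M2=37/13−20/91·-1351/344=319/86
back: M1=-13/10−3/10·319/86=-415/172
M: M0=0, M1=-415/172, M2=319/86, M3=-1351/344, M4=0
seg 0: a=-3, c=M0/2=0, d=(M1−M0)/(6·2)=-415/2064, b=Δ0−h0·(2M0+M1)/6=1189/516
seg 1: a=0, c=M1/2=-415/344, d=(M2−M1)/(6·3)=117/344, b=Δ1−h1·(2M1+M2)/6=-14/129
seg 2: a=-2, c=M2/2=319/172, d=(M3−M2)/(6·2)=-2627/4128, b=Δ2−h2·(2M2+M3)/6=1895/1032
seg 3: a=4, c=M3/2=-1351/688, d=(M4−M3)/(6·2)=1351/4128, b=Δ3−h3·(2M3+M4)/6=835/516
t_q=13/2 → seg 2, τ=3/2; S=-2+1895/1032·τ+319/172·τ²+-2627/4128·τ³=30597/11008

  seg 0: a=-3 b=1189/516 c=0 d=-415/2064
  seg 1: a=0 b=-14/129 c=-415/344 d=117/344
  seg 2: a=-2 b=1895/1032 c=319/172 d=-2627/4128
  seg 3: a=4 b=835/516 c=-1351/688 d=1351/4128
S(13/2) = 30597/11008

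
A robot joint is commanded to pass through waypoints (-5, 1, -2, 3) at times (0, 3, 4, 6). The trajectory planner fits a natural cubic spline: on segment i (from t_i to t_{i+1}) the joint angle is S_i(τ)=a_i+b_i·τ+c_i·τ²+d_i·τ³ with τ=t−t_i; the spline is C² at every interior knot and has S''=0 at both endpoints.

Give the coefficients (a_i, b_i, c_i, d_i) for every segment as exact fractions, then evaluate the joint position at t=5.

Δ: Δ0=2, Δ1=-3, Δ2=5/2
row 1: diag=8, rhs=-30; c'=1/8, d'=-15/4
row 2: denom=6−1·1/8=47/8; d'=(33−1·-15/4)/(47/8)=294/47
back: M2=294/47
back: M1=-15/4−1/8·294/47=-213/47
M: M0=0, M1=-213/47, M2=294/47, M3=0
seg 0: a=-5, c=M0/2=0, d=(M1−M0)/(6·3)=-71/282, b=Δ0−h0·(2M0+M1)/6=401/94
seg 1: a=1, c=M1/2=-213/94, d=(M2−M1)/(6·1)=169/94, b=Δ1−h1·(2M1+M2)/6=-119/47
seg 2: a=-2, c=M2/2=147/47, d=(M3−M2)/(6·2)=-49/94, b=Δ2−h2·(2M2+M3)/6=-157/94
t_q=5 → seg 2, τ=1; S=-2+-157/94·τ+147/47·τ²+-49/94·τ³=-50/47

  seg 0: a=-5 b=401/94 c=0 d=-71/282
  seg 1: a=1 b=-119/47 c=-213/94 d=169/94
  seg 2: a=-2 b=-157/94 c=147/47 d=-49/94
S(5) = -50/47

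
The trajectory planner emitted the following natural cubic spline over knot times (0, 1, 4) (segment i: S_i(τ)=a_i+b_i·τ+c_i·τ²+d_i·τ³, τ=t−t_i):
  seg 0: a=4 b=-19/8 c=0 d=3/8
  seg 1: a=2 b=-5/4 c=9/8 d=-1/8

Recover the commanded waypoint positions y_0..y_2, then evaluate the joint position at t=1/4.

y_0 = S_0(0) = a_0 = 4
y_1 = S_1(0) = a_1 = 2
y_2 = S_1(3) = 5
t_q=1/4 is in segment 0 (τ=1/4); S_0(τ)=1747/512

y_0=4 y_1=2 y_2=5
S(1/4) = 1747/512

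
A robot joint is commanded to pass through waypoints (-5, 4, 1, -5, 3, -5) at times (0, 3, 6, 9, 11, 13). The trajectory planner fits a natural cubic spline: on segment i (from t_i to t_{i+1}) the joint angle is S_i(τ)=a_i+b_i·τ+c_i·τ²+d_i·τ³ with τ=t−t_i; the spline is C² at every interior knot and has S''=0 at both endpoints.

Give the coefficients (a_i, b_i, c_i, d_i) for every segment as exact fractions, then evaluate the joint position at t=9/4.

Δ: Δ0=3, Δ1=-1, Δ2=-2, Δ3=4, Δ4=-4
row 1: diag=12, rhs=-24; c'=1/4, d'=-2
row 2: denom=12−3·1/4=45/4; d'=(-6−3·-2)/(45/4)=0
row 3: denom=10−3·4/15=46/5; d'=(36−3·0)/(46/5)=90/23
row 4: denom=8−2·5/23=174/23; d'=(-48−2·90/23)/(174/23)=-214/29
back: M4=-214/29
back: M3=90/23−5/23·-214/29=160/29
back: M2=0−4/15·160/29=-128/87
back: M1=-2−1/4·-128/87=-142/87
M: M0=0, M1=-142/87, M2=-128/87, M3=160/29, M4=-214/29, M5=0
seg 0: a=-5, c=M0/2=0, d=(M1−M0)/(6·3)=-71/783, b=Δ0−h0·(2M0+M1)/6=332/87
seg 1: a=4, c=M1/2=-71/87, d=(M2−M1)/(6·3)=7/783, b=Δ1−h1·(2M1+M2)/6=119/87
seg 2: a=1, c=M2/2=-64/87, d=(M3−M2)/(6·3)=304/783, b=Δ2−h2·(2M2+M3)/6=-286/87
seg 3: a=-5, c=M3/2=80/29, d=(M4−M3)/(6·2)=-187/174, b=Δ3−h3·(2M3+M4)/6=242/87
seg 4: a=3, c=M4/2=-107/29, d=(M5−M4)/(6·2)=107/174, b=Δ4−h4·(2M4+M5)/6=80/87
t_q=9/4 → seg 0, τ=9/4; S=-5+332/87·τ+0·τ²+-71/783·τ³=4739/1856

  seg 0: a=-5 b=332/87 c=0 d=-71/783
  seg 1: a=4 b=119/87 c=-71/87 d=7/783
  seg 2: a=1 b=-286/87 c=-64/87 d=304/783
  seg 3: a=-5 b=242/87 c=80/29 d=-187/174
  seg 4: a=3 b=80/87 c=-107/29 d=107/174
S(9/4) = 4739/1856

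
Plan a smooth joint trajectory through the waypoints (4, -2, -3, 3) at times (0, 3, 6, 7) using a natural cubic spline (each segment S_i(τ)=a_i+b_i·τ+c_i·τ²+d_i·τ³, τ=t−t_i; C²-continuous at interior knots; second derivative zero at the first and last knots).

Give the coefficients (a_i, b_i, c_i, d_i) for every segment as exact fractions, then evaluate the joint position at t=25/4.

  seg 0: a=4 b=-157/87 c=0 d=-17/783
  seg 1: a=-2 b=-208/87 c=-17/87 d=230/783
  seg 2: a=-3 b=380/87 c=71/29 d=-71/87
S(25/4) = -3281/1856

Δ: Δ0=-2, Δ1=-1/3, Δ2=6
row 1: diag=12, rhs=10; c'=1/4, d'=5/6
row 2: denom=8−3·1/4=29/4; d'=(38−3·5/6)/(29/4)=142/29
back: M2=142/29
back: M1=5/6−1/4·142/29=-34/87
M: M0=0, M1=-34/87, M2=142/29, M3=0
seg 0: a=4, c=M0/2=0, d=(M1−M0)/(6·3)=-17/783, b=Δ0−h0·(2M0+M1)/6=-157/87
seg 1: a=-2, c=M1/2=-17/87, d=(M2−M1)/(6·3)=230/783, b=Δ1−h1·(2M1+M2)/6=-208/87
seg 2: a=-3, c=M2/2=71/29, d=(M3−M2)/(6·1)=-71/87, b=Δ2−h2·(2M2+M3)/6=380/87
t_q=25/4 → seg 2, τ=1/4; S=-3+380/87·τ+71/29·τ²+-71/87·τ³=-3281/1856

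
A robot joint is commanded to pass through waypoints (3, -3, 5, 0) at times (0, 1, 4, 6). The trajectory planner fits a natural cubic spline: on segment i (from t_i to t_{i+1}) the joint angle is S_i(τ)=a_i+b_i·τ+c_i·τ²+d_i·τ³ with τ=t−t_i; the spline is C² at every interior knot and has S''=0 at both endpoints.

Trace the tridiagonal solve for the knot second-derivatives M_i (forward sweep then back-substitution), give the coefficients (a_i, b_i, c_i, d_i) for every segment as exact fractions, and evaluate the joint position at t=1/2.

  seg 0: a=3 b=-3169/426 c=0 d=613/426
  seg 1: a=-3 b=-665/213 c=613/142 d=-113/142
  seg 2: a=5 b=551/426 c=-202/71 d=101/213
S(1/2) = -613/1136

Δ: Δ0=-6, Δ1=8/3, Δ2=-5/2
row 1: diag=8, rhs=52; c'=3/8, d'=13/2
row 2: denom=10−3·3/8=71/8; d'=(-31−3·13/2)/(71/8)=-404/71
back: M2=-404/71
back: M1=13/2−3/8·-404/71=613/71
M: M0=0, M1=613/71, M2=-404/71, M3=0
seg 0: a=3, c=M0/2=0, d=(M1−M0)/(6·1)=613/426, b=Δ0−h0·(2M0+M1)/6=-3169/426
seg 1: a=-3, c=M1/2=613/142, d=(M2−M1)/(6·3)=-113/142, b=Δ1−h1·(2M1+M2)/6=-665/213
seg 2: a=5, c=M2/2=-202/71, d=(M3−M2)/(6·2)=101/213, b=Δ2−h2·(2M2+M3)/6=551/426
t_q=1/2 → seg 0, τ=1/2; S=3+-3169/426·τ+0·τ²+613/426·τ³=-613/1136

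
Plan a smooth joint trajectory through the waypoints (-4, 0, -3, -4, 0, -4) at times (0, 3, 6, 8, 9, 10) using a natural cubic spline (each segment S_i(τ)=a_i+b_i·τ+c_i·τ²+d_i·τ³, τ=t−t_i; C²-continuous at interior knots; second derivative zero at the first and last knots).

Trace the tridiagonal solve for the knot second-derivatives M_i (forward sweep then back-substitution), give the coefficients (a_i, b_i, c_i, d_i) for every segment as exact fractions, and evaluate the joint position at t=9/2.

Δ: Δ0=4/3, Δ1=-1, Δ2=-1/2, Δ3=4, Δ4=-4
row 1: diag=12, rhs=-14; c'=1/4, d'=-7/6
row 2: denom=10−3·1/4=37/4; d'=(3−3·-7/6)/(37/4)=26/37
row 3: denom=6−2·8/37=206/37; d'=(27−2·26/37)/(206/37)=947/206
row 4: denom=4−1·37/206=787/206; d'=(-48−1·947/206)/(787/206)=-10835/787
back: M4=-10835/787
back: M3=947/206−37/206·-10835/787=5564/787
back: M2=26/37−8/37·5564/787=-650/787
back: M1=-7/6−1/4·-650/787=-2267/2361
M: M0=0, M1=-2267/2361, M2=-650/787, M3=5564/787, M4=-10835/787, M5=0
seg 0: a=-4, c=M0/2=0, d=(M1−M0)/(6·3)=-2267/42498, b=Δ0−h0·(2M0+M1)/6=8563/4722
seg 1: a=0, c=M1/2=-2267/4722, d=(M2−M1)/(6·3)=317/42498, b=Δ1−h1·(2M1+M2)/6=881/2361
seg 2: a=-3, c=M2/2=-325/787, d=(M3−M2)/(6·2)=3107/4722, b=Δ2−h2·(2M2+M3)/6=-10889/4722
seg 3: a=-4, c=M3/2=2782/787, d=(M4−M3)/(6·1)=-16399/4722, b=Δ3−h3·(2M3+M4)/6=18595/4722
seg 4: a=0, c=M4/2=-10835/1574, d=(M5−M4)/(6·1)=10835/4722, b=Δ4−h4·(2M4+M5)/6=1391/2361
t_q=9/2 → seg 1, τ=3/2; S=0+881/2361·τ+-2267/4722·τ²+317/42498·τ³=-6237/12592

  seg 0: a=-4 b=8563/4722 c=0 d=-2267/42498
  seg 1: a=0 b=881/2361 c=-2267/4722 d=317/42498
  seg 2: a=-3 b=-10889/4722 c=-325/787 d=3107/4722
  seg 3: a=-4 b=18595/4722 c=2782/787 d=-16399/4722
  seg 4: a=0 b=1391/2361 c=-10835/1574 d=10835/4722
S(9/2) = -6237/12592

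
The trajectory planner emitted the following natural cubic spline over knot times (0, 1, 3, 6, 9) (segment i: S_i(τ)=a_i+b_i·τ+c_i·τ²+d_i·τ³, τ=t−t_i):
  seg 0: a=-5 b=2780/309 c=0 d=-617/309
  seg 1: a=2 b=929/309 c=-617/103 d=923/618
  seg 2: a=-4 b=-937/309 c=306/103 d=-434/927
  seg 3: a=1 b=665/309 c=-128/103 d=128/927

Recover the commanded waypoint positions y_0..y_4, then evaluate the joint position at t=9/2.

y_0 = S_0(0) = a_0 = -5
y_1 = S_1(0) = a_1 = 2
y_2 = S_2(0) = a_2 = -4
y_3 = S_3(0) = a_3 = 1
y_4 = S_3(3) = 0
t_q=9/2 is in segment 2 (τ=3/2); S_2(τ)=-1419/412

y_0=-5 y_1=2 y_2=-4 y_3=1 y_4=0
S(9/2) = -1419/412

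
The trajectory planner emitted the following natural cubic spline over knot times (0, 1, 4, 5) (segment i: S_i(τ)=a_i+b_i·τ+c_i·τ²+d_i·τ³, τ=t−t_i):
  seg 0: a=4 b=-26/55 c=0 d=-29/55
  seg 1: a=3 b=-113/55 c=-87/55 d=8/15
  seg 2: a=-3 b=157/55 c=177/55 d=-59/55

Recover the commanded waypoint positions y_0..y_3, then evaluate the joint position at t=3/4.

y_0=4 y_1=3 y_2=-3 y_3=2
S(3/4) = 12049/3520

y_0 = S_0(0) = a_0 = 4
y_1 = S_1(0) = a_1 = 3
y_2 = S_2(0) = a_2 = -3
y_3 = S_2(1) = 2
t_q=3/4 is in segment 0 (τ=3/4); S_0(τ)=12049/3520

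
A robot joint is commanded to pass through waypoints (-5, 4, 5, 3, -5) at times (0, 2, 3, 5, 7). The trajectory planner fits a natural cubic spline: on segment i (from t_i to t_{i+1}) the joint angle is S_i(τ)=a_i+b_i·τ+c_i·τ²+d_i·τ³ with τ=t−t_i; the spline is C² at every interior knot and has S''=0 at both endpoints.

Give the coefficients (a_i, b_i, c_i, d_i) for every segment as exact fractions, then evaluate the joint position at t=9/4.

Δ: Δ0=9/2, Δ1=1, Δ2=-1, Δ3=-4
row 1: diag=6, rhs=-21; c'=1/6, d'=-7/2
row 2: denom=6−1·1/6=35/6; d'=(-12−1·-7/2)/(35/6)=-51/35
row 3: denom=8−2·12/35=256/35; d'=(-18−2·-51/35)/(256/35)=-33/16
back: M3=-33/16
back: M2=-51/35−12/35·-33/16=-3/4
back: M1=-7/2−1/6·-3/4=-27/8
M: M0=0, M1=-27/8, M2=-3/4, M3=-33/16, M4=0
seg 0: a=-5, c=M0/2=0, d=(M1−M0)/(6·2)=-9/32, b=Δ0−h0·(2M0+M1)/6=45/8
seg 1: a=4, c=M1/2=-27/16, d=(M2−M1)/(6·1)=7/16, b=Δ1−h1·(2M1+M2)/6=9/4
seg 2: a=5, c=M2/2=-3/8, d=(M3−M2)/(6·2)=-7/64, b=Δ2−h2·(2M2+M3)/6=3/16
seg 3: a=3, c=M3/2=-33/32, d=(M4−M3)/(6·2)=11/64, b=Δ3−h3·(2M3+M4)/6=-21/8
t_q=9/4 → seg 1, τ=1/4; S=4+9/4·τ+-27/16·τ²+7/16·τ³=4571/1024

  seg 0: a=-5 b=45/8 c=0 d=-9/32
  seg 1: a=4 b=9/4 c=-27/16 d=7/16
  seg 2: a=5 b=3/16 c=-3/8 d=-7/64
  seg 3: a=3 b=-21/8 c=-33/32 d=11/64
S(9/4) = 4571/1024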